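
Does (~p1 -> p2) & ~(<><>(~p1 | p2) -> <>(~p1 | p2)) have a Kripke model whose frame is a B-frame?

1. (~p1 -> p2) & ~(<><>(~p1 | p2) -> <>(~p1 | p2)), w0
2. ~p1 -> p2, w0
3. ~(<><>(~p1 | p2) -> <>(~p1 | p2)), w0
4. <><>(~p1 | p2), w0
5. ~<>(~p1 | p2), w0
6. ~(~p1 | p2), w0
7. p1, w0
8. ~p2, w0
9. <>(~p1 | p2), w1
10. ~(~p1 | p2), w1
11. p1, w1
12. ~p2, w1
13. ~p1 | p2, w2
14. p2, w2
Accessibility: w0Rw0, w0Rw1, w1Rw0, w1Rw1, w1Rw2, w2Rw1, w2Rw2

Satisfiable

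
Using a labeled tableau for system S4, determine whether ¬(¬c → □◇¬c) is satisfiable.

1. ¬(¬c → □◇¬c), u
2. ¬c, u
3. ¬□◇¬c, u
4. ¬◇¬c, v
5. c, v
Accessibility: uRu, uRv, vRv

Yes, satisfiable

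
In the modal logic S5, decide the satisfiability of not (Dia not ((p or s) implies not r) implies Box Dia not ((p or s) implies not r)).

1. not (Dia not ((p or s) implies not r) implies Box Dia not ((p or s) implies not r)), u
2. Dia not ((p or s) implies not r), u
3. not Box Dia not ((p or s) implies not r), u
4. not ((p or s) implies not r), v
5. p or s, v
6. r, v
7. s, v
8. not Dia not ((p or s) implies not r), w
9. (p or s) implies not r, u
10. (p or s) implies not r, v
11. (p or s) implies not r, w
12. not (p or s), u
13. not p, u
14. not s, u
15. not (p or s), v
16. not p, v
17. not s, v
Accessibility: uRu, uRv, uRw, vRu, vRv, vRw, wRu, wRv, wRw
Branch closes: s and not s both at v.
(One branch shown.) All branches close.

Unsatisfiable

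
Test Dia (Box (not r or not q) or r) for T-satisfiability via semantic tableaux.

Satisfiable (open branch found)

1. Dia (Box (not r or not q) or r), u
2. Box (not r or not q) or r, v
3. r, v
Accessibility: uRu, uRv, vRv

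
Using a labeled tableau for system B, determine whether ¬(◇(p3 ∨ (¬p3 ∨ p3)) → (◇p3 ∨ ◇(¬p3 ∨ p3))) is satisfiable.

1. ¬(◇(p3 ∨ (¬p3 ∨ p3)) → (◇p3 ∨ ◇(¬p3 ∨ p3))), 0
2. ◇(p3 ∨ (¬p3 ∨ p3)), 0
3. ¬(◇p3 ∨ ◇(¬p3 ∨ p3)), 0
4. ¬◇p3, 0
5. ¬◇(¬p3 ∨ p3), 0
6. ¬p3, 0
7. ¬(¬p3 ∨ p3), 0
8. p3, 0
Accessibility: 0R0
Branch closes: p3 and ¬p3 both at 0.
Every branch closes; the branch above is one of them.

Unsatisfiable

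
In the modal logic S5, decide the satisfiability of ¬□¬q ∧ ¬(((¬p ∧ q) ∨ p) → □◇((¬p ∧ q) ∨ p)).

1. ¬□¬q ∧ ¬(((¬p ∧ q) ∨ p) → □◇((¬p ∧ q) ∨ p)), w0
2. ¬□¬q, w0   [∧-rule on 1]
3. ¬(((¬p ∧ q) ∨ p) → □◇((¬p ∧ q) ∨ p)), w0   [∧-rule on 1]
4. (¬p ∧ q) ∨ p, w0   [¬→-rule on 3]
5. ¬□◇((¬p ∧ q) ∨ p), w0   [¬→-rule on 3]
6. ¬p ∧ q, w0   [∨-rule on 4 (branches; this branch)]
7. ¬p, w0   [∧-rule on 6]
8. q, w0   [∧-rule on 6]
9. q, w1   [¬□-rule on 2: fresh world w1, w0Rw1]
10. ¬◇((¬p ∧ q) ∨ p), w2   [¬□-rule on 5: fresh world w2, w0Rw2]
11. ¬((¬p ∧ q) ∨ p), w0   [¬◇-rule on 10 via w2Rw0]
12. ¬(¬p ∧ q), w0   [¬∨-rule on 11]
13. ¬((¬p ∧ q) ∨ p), w1   [¬◇-rule on 10 via w2Rw1]
14. ¬(¬p ∧ q), w1   [¬∨-rule on 13]
15. ¬p, w1   [¬∨-rule on 13]
16. ¬((¬p ∧ q) ∨ p), w2   [¬◇-rule on 10 via w2Rw2]
17. ¬(¬p ∧ q), w2   [¬∨-rule on 16]
18. ¬p, w2   [¬∨-rule on 16]
19. ¬q, w0   [¬∧-rule on 12 (branches; this branch)]
Accessibility: w0Rw0, w0Rw1, w0Rw2, w1Rw0, w1Rw1, w1Rw2, w2Rw0, w2Rw1, w2Rw2
Branch closes: q and ¬q both at w0.
All branches of the tableau close; one closing branch shown above.

Unsatisfiable (every branch closes)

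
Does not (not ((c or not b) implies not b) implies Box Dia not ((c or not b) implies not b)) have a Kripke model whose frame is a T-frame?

Satisfiable

1. not (not ((c or not b) implies not b) implies Box Dia not ((c or not b) implies not b)), u
2. not ((c or not b) implies not b), u   [neg-implies-rule on 1]
3. not Box Dia not ((c or not b) implies not b), u   [neg-implies-rule on 1]
4. c or not b, u   [neg-implies-rule on 2]
5. b, u   [neg-implies-rule on 2]
6. c, u   [or-rule on 4 (branches; this branch)]
7. not Dia not ((c or not b) implies not b), v   [neg-Box-rule on 3: fresh world v, uRv]
8. (c or not b) implies not b, v   [neg-Dia-rule on 7 via vRv]
9. not b, v   [implies-rule on 8 (branches; this branch)]
Accessibility: uRu, uRv, vRv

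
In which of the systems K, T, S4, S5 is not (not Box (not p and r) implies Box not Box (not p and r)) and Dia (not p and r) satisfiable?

S5-tableau for the formula:
1. not (not Box (not p and r) implies Box not Box (not p and r)) and Dia (not p and r), u
2. not (not Box (not p and r) implies Box not Box (not p and r)), u
3. Dia (not p and r), u
4. not Box (not p and r), u
5. not Box not Box (not p and r), u
6. not p and r, v
7. not p, v
8. r, v
9. not (not p and r), w
10. not r, w
11. Box (not p and r), x
12. not p and r, u
13. not p, u
14. r, u
15. not p and r, w
16. not p, w
17. r, w
Accessibility: uRu, uRv, uRw, uRx, vRu, vRv, vRw, vRx, wRu, wRv, wRw, wRx, xRu, xRv, xRw, xRx
Branch closes: r and not r both at w.
Every branch closes (one shown): unsatisfiable in S5.
S4-tableau for the formula:
1. not (not Box (not p and r) implies Box not Box (not p and r)) and Dia (not p and r), u
2. not (not Box (not p and r) implies Box not Box (not p and r)), u
3. Dia (not p and r), u
4. not Box (not p and r), u
5. not Box not Box (not p and r), u
6. not p and r, v
7. not p, v
8. r, v
9. not (not p and r), w
10. not r, w
11. Box (not p and r), x
12. not p and r, x
13. not p, x
14. r, x
Accessibility: uRu, uRv, uRw, uRx, vRv, wRw, xRx
Complete open branch: satisfiable in S4, hence also in K, T (this S4-model is also a K-model and a T-model).

K, T, S4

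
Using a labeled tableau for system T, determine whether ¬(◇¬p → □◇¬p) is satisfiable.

Yes, satisfiable

1. ¬(◇¬p → □◇¬p), u
2. ◇¬p, u
3. ¬□◇¬p, u
4. ¬p, v
5. ¬◇¬p, w
6. p, w
Accessibility: uRu, uRv, uRw, vRv, wRw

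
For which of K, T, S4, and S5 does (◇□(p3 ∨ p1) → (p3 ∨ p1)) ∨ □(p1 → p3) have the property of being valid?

S5

S4-tableau for the negation ¬((◇□(p3 ∨ p1) → (p3 ∨ p1)) ∨ □(p1 → p3)):
1. ¬((◇□(p3 ∨ p1) → (p3 ∨ p1)) ∨ □(p1 → p3)), u
2. ¬(◇□(p3 ∨ p1) → (p3 ∨ p1)), u
3. ¬□(p1 → p3), u
4. ◇□(p3 ∨ p1), u
5. ¬(p3 ∨ p1), u
6. ¬p3, u
7. ¬p1, u
8. ¬(p1 → p3), v
9. p1, v
10. ¬p3, v
11. □(p3 ∨ p1), w
12. p3 ∨ p1, w
13. p1, w
Accessibility: uRu, uRv, uRw, vRv, wRw
Complete open branch: countermodel on an S4-frame, so not valid in S4, nor in K, T (the same frame is also a K-frame and a T-frame).
S5-tableau for the negation ¬((◇□(p3 ∨ p1) → (p3 ∨ p1)) ∨ □(p1 → p3)):
1. ¬((◇□(p3 ∨ p1) → (p3 ∨ p1)) ∨ □(p1 → p3)), u
2. ¬(◇□(p3 ∨ p1) → (p3 ∨ p1)), u
3. ¬□(p1 → p3), u
4. ◇□(p3 ∨ p1), u
5. ¬(p3 ∨ p1), u
6. ¬p3, u
7. ¬p1, u
8. ¬(p1 → p3), v
9. p1, v
10. ¬p3, v
11. □(p3 ∨ p1), w
12. p3 ∨ p1, u
13. p3 ∨ p1, v
14. p3 ∨ p1, w
15. p1, u
Accessibility: uRu, uRv, uRw, vRu, vRv, vRw, wRu, wRv, wRw
Branch closes: p1 and ¬p1 both at u.
Every branch closes (one shown): valid in S5.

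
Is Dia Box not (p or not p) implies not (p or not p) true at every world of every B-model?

Yes, valid

Tableau for the negation not (Dia Box not (p or not p) implies not (p or not p)):
1. not (Dia Box not (p or not p) implies not (p or not p)), w0
2. Dia Box not (p or not p), w0
3. p or not p, w0
4. not p, w0
5. Box not (p or not p), w1
6. not (p or not p), w0
7. p, w0
Accessibility: w0Rw0, w0Rw1, w1Rw0, w1Rw1
Branch closes: p and not p both at w0.
All branches of the negation close; one closing branch shown above.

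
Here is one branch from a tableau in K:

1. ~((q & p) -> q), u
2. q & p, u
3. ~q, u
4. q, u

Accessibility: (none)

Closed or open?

Yes, closed

Both q and ~q appear at u.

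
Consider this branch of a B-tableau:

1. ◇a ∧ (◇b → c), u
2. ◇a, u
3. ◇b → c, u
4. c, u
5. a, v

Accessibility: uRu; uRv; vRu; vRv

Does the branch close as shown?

No atom appears with both signs at the same world.

Open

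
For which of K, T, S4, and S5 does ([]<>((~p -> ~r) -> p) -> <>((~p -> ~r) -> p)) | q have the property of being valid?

T, S4, S5

T-tableau for the negation ~(([]<>((~p -> ~r) -> p) -> <>((~p -> ~r) -> p)) | q):
1. ~(([]<>((~p -> ~r) -> p) -> <>((~p -> ~r) -> p)) | q), u
2. ~([]<>((~p -> ~r) -> p) -> <>((~p -> ~r) -> p)), u   [~|-rule on 1]
3. ~q, u   [~|-rule on 1]
4. []<>((~p -> ~r) -> p), u   [~->-rule on 2]
5. ~<>((~p -> ~r) -> p), u   [~->-rule on 2]
6. <>((~p -> ~r) -> p), u   [[]-rule on 4 via uRu]
7. ~((~p -> ~r) -> p), u   [~<>-rule on 5 via uRu]
8. ~p -> ~r, u   [~->-rule on 7]
9. ~p, u   [~->-rule on 7]
10. ~r, u   [->-rule on 8 (branches; this branch)]
11. (~p -> ~r) -> p, v   [<>-rule on 6: fresh world v, uRv]
12. <>((~p -> ~r) -> p), v   [[]-rule on 4 via uRv]
13. ~((~p -> ~r) -> p), v   [~<>-rule on 5 via uRv]
14. ~p -> ~r, v   [~->-rule on 13]
15. ~p, v   [~->-rule on 13]
16. ~(~p -> ~r), v   [->-rule on 11 (branches; this branch)]
17. r, v   [~->-rule on 16]
18. ~r, v   [->-rule on 14 (branches; this branch)]
Accessibility: uRu, uRv, vRv
Branch closes: r and ~r both at v.
Every branch closes (one shown): valid in T, hence also in S4, S5 (every theorem of T is a theorem of S4 and S5).
K-tableau for the negation ~(([]<>((~p -> ~r) -> p) -> <>((~p -> ~r) -> p)) | q):
1. ~(([]<>((~p -> ~r) -> p) -> <>((~p -> ~r) -> p)) | q), u
2. ~([]<>((~p -> ~r) -> p) -> <>((~p -> ~r) -> p)), u   [~|-rule on 1]
3. ~q, u   [~|-rule on 1]
4. []<>((~p -> ~r) -> p), u   [~->-rule on 2]
5. ~<>((~p -> ~r) -> p), u   [~->-rule on 2]
Complete open branch: countermodel on a K-frame, so not valid in K.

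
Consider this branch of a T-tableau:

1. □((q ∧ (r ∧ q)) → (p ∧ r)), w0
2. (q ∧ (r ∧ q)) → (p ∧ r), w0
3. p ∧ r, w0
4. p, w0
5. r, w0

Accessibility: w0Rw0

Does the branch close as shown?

Not closed

There is no literal clash: for every atom and world, at most one sign appears.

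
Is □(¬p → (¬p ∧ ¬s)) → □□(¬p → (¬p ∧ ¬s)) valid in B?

Tableau for the negation ¬(□(¬p → (¬p ∧ ¬s)) → □□(¬p → (¬p ∧ ¬s))):
1. ¬(□(¬p → (¬p ∧ ¬s)) → □□(¬p → (¬p ∧ ¬s))), w0
2. □(¬p → (¬p ∧ ¬s)), w0
3. ¬□□(¬p → (¬p ∧ ¬s)), w0
4. ¬p → (¬p ∧ ¬s), w0
5. ¬p ∧ ¬s, w0
6. ¬p, w0
7. ¬s, w0
8. ¬□(¬p → (¬p ∧ ¬s)), w1
9. ¬p → (¬p ∧ ¬s), w1
10. ¬p ∧ ¬s, w1
11. ¬p, w1
12. ¬s, w1
13. ¬(¬p → (¬p ∧ ¬s)), w2
14. ¬p, w2
15. ¬(¬p ∧ ¬s), w2
16. s, w2
Accessibility: w0Rw0, w0Rw1, w1Rw0, w1Rw1, w1Rw2, w2Rw1, w2Rw2
The negation has an open branch (countermodel exists).

Invalid (countermodel exists)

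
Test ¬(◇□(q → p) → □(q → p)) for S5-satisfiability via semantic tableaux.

1. ¬(◇□(q → p) → □(q → p)), u
2. ◇□(q → p), u
3. ¬□(q → p), u
4. □(q → p), v
5. q → p, u
6. q → p, v
7. p, u
8. p, v
9. ¬(q → p), w
10. q, w
11. ¬p, w
12. q → p, w
13. p, w
Accessibility: uRu, uRv, uRw, vRu, vRv, vRw, wRu, wRv, wRw
Branch closes: p and ¬p both at w.
Every branch closes; the branch above is one of them.

No, unsatisfiable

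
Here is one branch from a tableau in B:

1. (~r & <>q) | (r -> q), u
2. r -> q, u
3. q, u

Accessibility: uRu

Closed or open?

No world carries both an atom and its negation.

Open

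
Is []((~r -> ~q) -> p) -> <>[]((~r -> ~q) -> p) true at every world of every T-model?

Tableau for the negation ~([]((~r -> ~q) -> p) -> <>[]((~r -> ~q) -> p)):
1. ~([]((~r -> ~q) -> p) -> <>[]((~r -> ~q) -> p)), 0
2. []((~r -> ~q) -> p), 0
3. ~<>[]((~r -> ~q) -> p), 0
4. (~r -> ~q) -> p, 0
5. ~[]((~r -> ~q) -> p), 0
6. ~(~r -> ~q), 0
7. ~r, 0
8. q, 0
9. ~((~r -> ~q) -> p), 1
10. ~r -> ~q, 1
11. ~p, 1
12. (~r -> ~q) -> p, 1
13. ~[]((~r -> ~q) -> p), 1
14. ~q, 1
15. ~(~r -> ~q), 1
16. ~r, 1
17. q, 1
Accessibility: 0R0, 0R1, 1R1
Branch closes: q and ~q both at 1.
All branches of the negation close; one closing branch shown above.

Valid in T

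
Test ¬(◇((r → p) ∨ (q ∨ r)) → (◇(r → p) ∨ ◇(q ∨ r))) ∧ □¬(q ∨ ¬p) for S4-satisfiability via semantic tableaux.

Unsatisfiable (every branch closes)

1. ¬(◇((r → p) ∨ (q ∨ r)) → (◇(r → p) ∨ ◇(q ∨ r))) ∧ □¬(q ∨ ¬p), u
2. ¬(◇((r → p) ∨ (q ∨ r)) → (◇(r → p) ∨ ◇(q ∨ r))), u
3. □¬(q ∨ ¬p), u
4. ◇((r → p) ∨ (q ∨ r)), u
5. ¬(◇(r → p) ∨ ◇(q ∨ r)), u
6. ¬◇(r → p), u
7. ¬◇(q ∨ r), u
8. ¬(q ∨ ¬p), u
9. ¬q, u
10. p, u
11. ¬(r → p), u
12. r, u
13. ¬p, u
Accessibility: uRu
Branch closes: p and ¬p both at u.
Every branch closes; the branch above is one of them.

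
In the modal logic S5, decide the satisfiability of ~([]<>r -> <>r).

Unsatisfiable

1. ~([]<>r -> <>r), w0
2. []<>r, w0
3. ~<>r, w0
4. <>r, w0
5. ~r, w0
6. r, w1
7. <>r, w1
8. ~r, w1
Accessibility: w0Rw0, w0Rw1, w1Rw0, w1Rw1
Branch closes: r and ~r both at w1.
Every branch closes; the branch above is one of them.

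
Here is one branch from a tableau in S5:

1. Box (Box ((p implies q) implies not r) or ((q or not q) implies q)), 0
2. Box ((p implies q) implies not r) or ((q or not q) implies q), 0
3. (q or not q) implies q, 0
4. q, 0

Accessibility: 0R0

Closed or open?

No, open

No world carries both an atom and its negation.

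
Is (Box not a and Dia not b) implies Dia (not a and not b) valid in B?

Tableau for the negation not ((Box not a and Dia not b) implies Dia (not a and not b)):
1. not ((Box not a and Dia not b) implies Dia (not a and not b)), w0
2. Box not a and Dia not b, w0   [neg-implies-rule on 1]
3. not Dia (not a and not b), w0   [neg-implies-rule on 1]
4. Box not a, w0   [and-rule on 2]
5. Dia not b, w0   [and-rule on 2]
6. not (not a and not b), w0   [neg-Dia-rule on 3 via w0Rw0]
7. not a, w0   [Box-rule on 4 via w0Rw0]
8. b, w0   [neg-and-rule on 6 (branches; this branch)]
9. not b, w1   [Dia-rule on 5: fresh world w1, w0Rw1]
10. not (not a and not b), w1   [neg-Dia-rule on 3 via w0Rw1]
11. not a, w1   [Box-rule on 4 via w0Rw1]
12. b, w1   [neg-and-rule on 10 (branches; this branch)]
Accessibility: w0Rw0, w0Rw1, w1Rw0, w1Rw1
Branch closes: b and not b both at w1.
All branches of the negation close; one closing branch shown above.

Valid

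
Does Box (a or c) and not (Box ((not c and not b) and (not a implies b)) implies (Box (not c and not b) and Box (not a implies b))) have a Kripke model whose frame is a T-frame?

No, unsatisfiable

1. Box (a or c) and not (Box ((not c and not b) and (not a implies b)) implies (Box (not c and not b) and Box (not a implies b))), u
2. Box (a or c), u
3. not (Box ((not c and not b) and (not a implies b)) implies (Box (not c and not b) and Box (not a implies b))), u
4. Box ((not c and not b) and (not a implies b)), u
5. not (Box (not c and not b) and Box (not a implies b)), u
6. a or c, u
7. (not c and not b) and (not a implies b), u
8. not c and not b, u
9. not a implies b, u
10. not c, u
11. not b, u
12. not Box (not a implies b), u
13. a, u
14. not (not a implies b), v
15. not a, v
16. not b, v
17. a or c, v
18. (not c and not b) and (not a implies b), v
19. not c and not b, v
20. not a implies b, v
21. not c, v
22. c, v
Accessibility: uRu, uRv, vRv
Branch closes: c and not c both at v.
All branches of the tableau close; one closing branch shown above.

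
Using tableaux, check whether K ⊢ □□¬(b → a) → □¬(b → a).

Invalid (countermodel exists)

Tableau for the negation ¬(□□¬(b → a) → □¬(b → a)):
1. ¬(□□¬(b → a) → □¬(b → a)), u
2. □□¬(b → a), u
3. ¬□¬(b → a), u
4. b → a, v
5. □¬(b → a), v
6. a, v
Accessibility: uRv
The negation has an open branch (countermodel exists).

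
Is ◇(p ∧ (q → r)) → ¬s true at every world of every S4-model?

Tableau for the negation ¬(◇(p ∧ (q → r)) → ¬s):
1. ¬(◇(p ∧ (q → r)) → ¬s), 0
2. ◇(p ∧ (q → r)), 0   [¬→-rule on 1]
3. s, 0   [¬→-rule on 1]
4. p ∧ (q → r), 1   [◇-rule on 2: fresh world 1, 0R1]
5. p, 1   [∧-rule on 4]
6. q → r, 1   [∧-rule on 4]
7. r, 1   [→-rule on 6 (branches; this branch)]
Accessibility: 0R0, 0R1, 1R1
The negation has an open branch (countermodel exists).

Invalid (countermodel exists)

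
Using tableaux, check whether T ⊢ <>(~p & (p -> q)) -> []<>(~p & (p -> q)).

Tableau for the negation ~(<>(~p & (p -> q)) -> []<>(~p & (p -> q))):
1. ~(<>(~p & (p -> q)) -> []<>(~p & (p -> q))), 0
2. <>(~p & (p -> q)), 0
3. ~[]<>(~p & (p -> q)), 0
4. ~p & (p -> q), 1
5. ~p, 1
6. p -> q, 1
7. q, 1
8. ~<>(~p & (p -> q)), 2
9. ~(~p & (p -> q)), 2
10. ~(p -> q), 2
11. p, 2
12. ~q, 2
Accessibility: 0R0, 0R1, 0R2, 1R1, 2R2
The negation has an open branch (countermodel exists).

No, not valid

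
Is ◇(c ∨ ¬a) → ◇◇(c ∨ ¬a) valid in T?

Tableau for the negation ¬(◇(c ∨ ¬a) → ◇◇(c ∨ ¬a)):
1. ¬(◇(c ∨ ¬a) → ◇◇(c ∨ ¬a)), u
2. ◇(c ∨ ¬a), u
3. ¬◇◇(c ∨ ¬a), u
4. ¬◇(c ∨ ¬a), u
5. ¬(c ∨ ¬a), u
6. ¬c, u
7. a, u
8. c ∨ ¬a, v
9. ¬◇(c ∨ ¬a), v
10. ¬(c ∨ ¬a), v
11. ¬c, v
12. a, v
13. ¬a, v
Accessibility: uRu, uRv, vRv
Branch closes: a and ¬a both at v.
Every branch of the negation's tableau closes; the branch above is one of them.

Valid in T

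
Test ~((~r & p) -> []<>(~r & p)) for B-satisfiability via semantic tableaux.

1. ~((~r & p) -> []<>(~r & p)), u
2. ~r & p, u   [~->-rule on 1]
3. ~[]<>(~r & p), u   [~->-rule on 1]
4. ~r, u   [&-rule on 2]
5. p, u   [&-rule on 2]
6. ~<>(~r & p), v   [~[]-rule on 3: fresh world v, uRv]
7. ~(~r & p), u   [~<>-rule on 6 via vRu]
8. ~(~r & p), v   [~<>-rule on 6 via vRv]
9. ~p, u   [~&-rule on 7 (branches; this branch)]
Accessibility: uRu, uRv, vRu, vRv
Branch closes: p and ~p both at u.
All branches of the tableau close; one closing branch shown above.

Unsatisfiable (every branch closes)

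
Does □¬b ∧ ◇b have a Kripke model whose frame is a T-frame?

No, unsatisfiable

1. □¬b ∧ ◇b, u
2. □¬b, u
3. ◇b, u
4. ¬b, u
5. b, v
6. ¬b, v
Accessibility: uRu, uRv, vRv
Branch closes: b and ¬b both at v.
(One branch shown.) All branches close.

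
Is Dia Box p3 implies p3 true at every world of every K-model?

Invalid (countermodel exists)

Tableau for the negation not (Dia Box p3 implies p3):
1. not (Dia Box p3 implies p3), w0
2. Dia Box p3, w0
3. not p3, w0
4. Box p3, w1
Accessibility: w0Rw1
The negation has an open branch (countermodel exists).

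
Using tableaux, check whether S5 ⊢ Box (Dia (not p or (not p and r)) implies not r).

Tableau for the negation not Box (Dia (not p or (not p and r)) implies not r):
1. not Box (Dia (not p or (not p and r)) implies not r), w0
2. not (Dia (not p or (not p and r)) implies not r), w1
3. Dia (not p or (not p and r)), w1
4. r, w1
5. not p or (not p and r), w2
6. not p and r, w2
7. not p, w2
8. r, w2
Accessibility: w0Rw0, w0Rw1, w0Rw2, w1Rw0, w1Rw1, w1Rw2, w2Rw0, w2Rw1, w2Rw2
The negation has an open branch (countermodel exists).

Not valid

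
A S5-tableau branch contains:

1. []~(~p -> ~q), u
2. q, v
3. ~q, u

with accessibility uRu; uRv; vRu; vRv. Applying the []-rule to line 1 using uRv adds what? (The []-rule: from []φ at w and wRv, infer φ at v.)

~(~p -> ~q), v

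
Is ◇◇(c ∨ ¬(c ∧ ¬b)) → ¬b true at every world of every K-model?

Tableau for the negation ¬(◇◇(c ∨ ¬(c ∧ ¬b)) → ¬b):
1. ¬(◇◇(c ∨ ¬(c ∧ ¬b)) → ¬b), w0
2. ◇◇(c ∨ ¬(c ∧ ¬b)), w0   [¬→-rule on 1]
3. b, w0   [¬→-rule on 1]
4. ◇(c ∨ ¬(c ∧ ¬b)), w1   [◇-rule on 2: fresh world w1, w0Rw1]
5. c ∨ ¬(c ∧ ¬b), w2   [◇-rule on 4: fresh world w2, w1Rw2]
6. ¬(c ∧ ¬b), w2   [∨-rule on 5 (branches; this branch)]
7. b, w2   [¬∧-rule on 6 (branches; this branch)]
Accessibility: w0Rw1, w1Rw2
The negation has an open branch (countermodel exists).

No, not valid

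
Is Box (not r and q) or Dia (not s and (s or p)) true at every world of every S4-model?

Tableau for the negation not (Box (not r and q) or Dia (not s and (s or p))):
1. not (Box (not r and q) or Dia (not s and (s or p))), u
2. not Box (not r and q), u
3. not Dia (not s and (s or p)), u
4. not (not s and (s or p)), u
5. not (s or p), u
6. not s, u
7. not p, u
8. not (not r and q), v
9. not (not s and (s or p)), v
10. not q, v
11. not (s or p), v
12. not s, v
13. not p, v
Accessibility: uRu, uRv, vRv
The negation has an open branch (countermodel exists).

Not valid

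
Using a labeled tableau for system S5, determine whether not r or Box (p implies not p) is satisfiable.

1. not r or Box (p implies not p), 0
2. Box (p implies not p), 0   [or-rule on 1 (branches; this branch)]
3. p implies not p, 0   [Box-rule on 2 via 0R0]
4. not p, 0   [implies-rule on 3 (branches; this branch)]
Accessibility: 0R0

Satisfiable (open branch found)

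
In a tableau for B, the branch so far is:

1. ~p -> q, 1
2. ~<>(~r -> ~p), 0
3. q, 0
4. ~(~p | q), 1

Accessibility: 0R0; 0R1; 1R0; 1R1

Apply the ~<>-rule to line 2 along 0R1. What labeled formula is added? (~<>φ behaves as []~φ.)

~<>φ behaves as []~φ: propagate the negated body to each accessible world.

~(~r -> ~p), 1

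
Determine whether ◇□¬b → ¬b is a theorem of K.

Tableau for the negation ¬(◇□¬b → ¬b):
1. ¬(◇□¬b → ¬b), 0
2. ◇□¬b, 0
3. b, 0
4. □¬b, 1
Accessibility: 0R1
The negation has an open branch (countermodel exists).

Not valid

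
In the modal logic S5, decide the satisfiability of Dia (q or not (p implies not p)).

Satisfiable (open branch found)

1. Dia (q or not (p implies not p)), u
2. q or not (p implies not p), v
3. not (p implies not p), v
4. p, v
Accessibility: uRu, uRv, vRu, vRv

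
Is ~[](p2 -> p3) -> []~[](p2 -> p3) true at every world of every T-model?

No, not valid

Tableau for the negation ~(~[](p2 -> p3) -> []~[](p2 -> p3)):
1. ~(~[](p2 -> p3) -> []~[](p2 -> p3)), w0
2. ~[](p2 -> p3), w0   [~->-rule on 1]
3. ~[]~[](p2 -> p3), w0   [~->-rule on 1]
4. ~(p2 -> p3), w1   [~[]-rule on 2: fresh world w1, w0Rw1]
5. p2, w1   [~->-rule on 4]
6. ~p3, w1   [~->-rule on 4]
7. [](p2 -> p3), w2   [~[]-rule on 3: fresh world w2, w0Rw2]
8. p2 -> p3, w2   [[]-rule on 7 via w2Rw2]
9. p3, w2   [->-rule on 8 (branches; this branch)]
Accessibility: w0Rw0, w0Rw1, w0Rw2, w1Rw1, w2Rw2
The negation has an open branch (countermodel exists).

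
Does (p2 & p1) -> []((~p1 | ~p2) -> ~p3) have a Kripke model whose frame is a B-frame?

Yes, satisfiable

1. (p2 & p1) -> []((~p1 | ~p2) -> ~p3), w0
2. []((~p1 | ~p2) -> ~p3), w0   [->-rule on 1 (branches; this branch)]
3. (~p1 | ~p2) -> ~p3, w0   [[]-rule on 2 via w0Rw0]
4. ~p3, w0   [->-rule on 3 (branches; this branch)]
Accessibility: w0Rw0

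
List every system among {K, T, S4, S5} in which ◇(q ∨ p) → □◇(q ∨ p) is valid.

S5

S5-tableau for the negation ¬(◇(q ∨ p) → □◇(q ∨ p)):
1. ¬(◇(q ∨ p) → □◇(q ∨ p)), u
2. ◇(q ∨ p), u   [¬→-rule on 1]
3. ¬□◇(q ∨ p), u   [¬→-rule on 1]
4. q ∨ p, v   [◇-rule on 2: fresh world v, uRv]
5. p, v   [∨-rule on 4 (branches; this branch)]
6. ¬◇(q ∨ p), w   [¬□-rule on 3: fresh world w, uRw]
7. ¬(q ∨ p), u   [¬◇-rule on 6 via wRu]
8. ¬q, u   [¬∨-rule on 7]
9. ¬p, u   [¬∨-rule on 7]
10. ¬(q ∨ p), v   [¬◇-rule on 6 via wRv]
11. ¬q, v   [¬∨-rule on 10]
12. ¬p, v   [¬∨-rule on 10]
Accessibility: uRu, uRv, uRw, vRu, vRv, vRw, wRu, wRv, wRw
Branch closes: p and ¬p both at v.
Every branch closes (one shown): valid in S5.
S4-tableau for the negation ¬(◇(q ∨ p) → □◇(q ∨ p)):
1. ¬(◇(q ∨ p) → □◇(q ∨ p)), u
2. ◇(q ∨ p), u   [¬→-rule on 1]
3. ¬□◇(q ∨ p), u   [¬→-rule on 1]
4. q ∨ p, v   [◇-rule on 2: fresh world v, uRv]
5. p, v   [∨-rule on 4 (branches; this branch)]
6. ¬◇(q ∨ p), w   [¬□-rule on 3: fresh world w, uRw]
7. ¬(q ∨ p), w   [¬◇-rule on 6 via wRw]
8. ¬q, w   [¬∨-rule on 7]
9. ¬p, w   [¬∨-rule on 7]
Accessibility: uRu, uRv, uRw, vRv, wRw
Complete open branch: countermodel on an S4-frame, so not valid in S4, nor in K, T (the same frame is also a K-frame and a T-frame).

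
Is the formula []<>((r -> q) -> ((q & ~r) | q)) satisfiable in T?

1. []<>((r -> q) -> ((q & ~r) | q)), w0
2. <>((r -> q) -> ((q & ~r) | q)), w0   [[]-rule on 1 via w0Rw0]
3. (r -> q) -> ((q & ~r) | q), w1   [<>-rule on 2: fresh world w1, w0Rw1]
4. <>((r -> q) -> ((q & ~r) | q)), w1   [[]-rule on 1 via w0Rw1]
5. (q & ~r) | q, w1   [->-rule on 3 (branches; this branch)]
6. q, w1   [|-rule on 5 (branches; this branch)]
7. (r -> q) -> ((q & ~r) | q), w2   [<>-rule on 4: fresh world w2, w1Rw2]
8. (q & ~r) | q, w2   [->-rule on 7 (branches; this branch)]
9. q, w2   [|-rule on 8 (branches; this branch)]
Accessibility: w0Rw0, w0Rw1, w1Rw1, w1Rw2, w2Rw2

Satisfiable (open branch found)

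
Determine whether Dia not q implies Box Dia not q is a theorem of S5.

Yes, valid

Tableau for the negation not (Dia not q implies Box Dia not q):
1. not (Dia not q implies Box Dia not q), 0
2. Dia not q, 0
3. not Box Dia not q, 0
4. not q, 1
5. not Dia not q, 2
6. q, 0
7. q, 1
Accessibility: 0R0, 0R1, 0R2, 1R0, 1R1, 1R2, 2R0, 2R1, 2R2
Branch closes: q and not q both at 1.
All branches of the negation close; one closing branch shown above.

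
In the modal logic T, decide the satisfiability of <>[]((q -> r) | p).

Satisfiable (open branch found)

1. <>[]((q -> r) | p), w0
2. []((q -> r) | p), w1
3. (q -> r) | p, w1
4. p, w1
Accessibility: w0Rw0, w0Rw1, w1Rw1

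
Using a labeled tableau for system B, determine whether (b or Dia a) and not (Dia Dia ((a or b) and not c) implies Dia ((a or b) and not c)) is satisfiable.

1. (b or Dia a) and not (Dia Dia ((a or b) and not c) implies Dia ((a or b) and not c)), w0
2. b or Dia a, w0
3. not (Dia Dia ((a or b) and not c) implies Dia ((a or b) and not c)), w0
4. Dia Dia ((a or b) and not c), w0
5. not Dia ((a or b) and not c), w0
6. not ((a or b) and not c), w0
7. Dia a, w0
8. c, w0
9. Dia ((a or b) and not c), w1
10. not ((a or b) and not c), w1
11. c, w1
12. a, w2
13. not ((a or b) and not c), w2
14. c, w2
15. (a or b) and not c, w3
16. a or b, w3
17. not c, w3
18. b, w3
Accessibility: w0Rw0, w0Rw1, w0Rw2, w1Rw0, w1Rw1, w1Rw3, w2Rw0, w2Rw2, w3Rw1, w3Rw3

Satisfiable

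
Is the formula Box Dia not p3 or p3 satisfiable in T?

1. Box Dia not p3 or p3, 0
2. p3, 0
Accessibility: 0R0

Satisfiable (open branch found)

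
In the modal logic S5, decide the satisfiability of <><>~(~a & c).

1. <><>~(~a & c), u
2. <>~(~a & c), v   [<>-rule on 1: fresh world v, uRv]
3. ~(~a & c), w   [<>-rule on 2: fresh world w, vRw]
4. ~c, w   [~&-rule on 3 (branches; this branch)]
Accessibility: uRu, uRv, uRw, vRu, vRv, vRw, wRu, wRv, wRw

Yes, satisfiable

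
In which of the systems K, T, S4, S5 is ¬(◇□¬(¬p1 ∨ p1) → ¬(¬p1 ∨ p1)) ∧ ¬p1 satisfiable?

K

T-tableau for the formula:
1. ¬(◇□¬(¬p1 ∨ p1) → ¬(¬p1 ∨ p1)) ∧ ¬p1, u
2. ¬(◇□¬(¬p1 ∨ p1) → ¬(¬p1 ∨ p1)), u
3. ¬p1, u
4. ◇□¬(¬p1 ∨ p1), u
5. ¬p1 ∨ p1, u
6. □¬(¬p1 ∨ p1), v
7. ¬(¬p1 ∨ p1), v
8. p1, v
9. ¬p1, v
Accessibility: uRu, uRv, vRv
Branch closes: p1 and ¬p1 both at v.
Every branch closes (one shown): unsatisfiable in T, hence also in S4, S5 (every S4/S5-frame is a T-frame).
K-tableau for the formula:
1. ¬(◇□¬(¬p1 ∨ p1) → ¬(¬p1 ∨ p1)) ∧ ¬p1, u
2. ¬(◇□¬(¬p1 ∨ p1) → ¬(¬p1 ∨ p1)), u
3. ¬p1, u
4. ◇□¬(¬p1 ∨ p1), u
5. ¬p1 ∨ p1, u
6. □¬(¬p1 ∨ p1), v
Accessibility: uRv
Complete open branch: satisfiable in K.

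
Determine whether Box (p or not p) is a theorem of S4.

Tableau for the negation not Box (p or not p):
1. not Box (p or not p), 0
2. not (p or not p), 1
3. not p, 1
4. p, 1
Accessibility: 0R0, 0R1, 1R1
Branch closes: p and not p both at 1.
Every branch of the negation's tableau closes; the branch above is one of them.

Valid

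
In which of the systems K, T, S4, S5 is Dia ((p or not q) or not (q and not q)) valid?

T, S4, S5

T-tableau for the negation not Dia ((p or not q) or not (q and not q)):
1. not Dia ((p or not q) or not (q and not q)), 0
2. not ((p or not q) or not (q and not q)), 0
3. not (p or not q), 0
4. q and not q, 0
5. not p, 0
6. q, 0
7. not q, 0
Accessibility: 0R0
Branch closes: q and not q both at 0.
Every branch closes (one shown): valid in T, hence also in S4, S5 (every theorem of T is a theorem of S4 and S5).
K-tableau for the negation not Dia ((p or not q) or not (q and not q)):
1. not Dia ((p or not q) or not (q and not q)), 0
Complete open branch: countermodel on a K-frame, so not valid in K.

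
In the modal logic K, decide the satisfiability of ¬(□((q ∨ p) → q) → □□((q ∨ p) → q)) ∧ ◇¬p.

1. ¬(□((q ∨ p) → q) → □□((q ∨ p) → q)) ∧ ◇¬p, w0
2. ¬(□((q ∨ p) → q) → □□((q ∨ p) → q)), w0   [∧-rule on 1]
3. ◇¬p, w0   [∧-rule on 1]
4. □((q ∨ p) → q), w0   [¬→-rule on 2]
5. ¬□□((q ∨ p) → q), w0   [¬→-rule on 2]
6. ¬p, w1   [◇-rule on 3: fresh world w1, w0Rw1]
7. (q ∨ p) → q, w1   [□-rule on 4 via w0Rw1]
8. q, w1   [→-rule on 7 (branches; this branch)]
9. ¬□((q ∨ p) → q), w2   [¬□-rule on 5: fresh world w2, w0Rw2]
10. (q ∨ p) → q, w2   [□-rule on 4 via w0Rw2]
11. q, w2   [→-rule on 10 (branches; this branch)]
12. ¬((q ∨ p) → q), w3   [¬□-rule on 9: fresh world w3, w2Rw3]
13. q ∨ p, w3   [¬→-rule on 12]
14. ¬q, w3   [¬→-rule on 12]
15. p, w3   [∨-rule on 13 (branches; this branch)]
Accessibility: w0Rw1, w0Rw2, w2Rw3

Satisfiable (open branch found)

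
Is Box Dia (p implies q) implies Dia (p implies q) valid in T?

Valid in T

Tableau for the negation not (Box Dia (p implies q) implies Dia (p implies q)):
1. not (Box Dia (p implies q) implies Dia (p implies q)), w0
2. Box Dia (p implies q), w0   [neg-implies-rule on 1]
3. not Dia (p implies q), w0   [neg-implies-rule on 1]
4. Dia (p implies q), w0   [Box-rule on 2 via w0Rw0]
5. not (p implies q), w0   [neg-Dia-rule on 3 via w0Rw0]
6. p, w0   [neg-implies-rule on 5]
7. not q, w0   [neg-implies-rule on 5]
8. p implies q, w1   [Dia-rule on 4: fresh world w1, w0Rw1]
9. Dia (p implies q), w1   [Box-rule on 2 via w0Rw1]
10. not (p implies q), w1   [neg-Dia-rule on 3 via w0Rw1]
11. p, w1   [neg-implies-rule on 10]
12. not q, w1   [neg-implies-rule on 10]
13. q, w1   [implies-rule on 8 (branches; this branch)]
Accessibility: w0Rw0, w0Rw1, w1Rw1
Branch closes: q and not q both at w1.
All branches of the negation close; one closing branch shown above.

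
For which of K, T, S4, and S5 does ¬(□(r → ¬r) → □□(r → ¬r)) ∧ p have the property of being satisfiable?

K, T

T-tableau for the formula:
1. ¬(□(r → ¬r) → □□(r → ¬r)) ∧ p, w0
2. ¬(□(r → ¬r) → □□(r → ¬r)), w0
3. p, w0
4. □(r → ¬r), w0
5. ¬□□(r → ¬r), w0
6. r → ¬r, w0
7. ¬r, w0
8. ¬□(r → ¬r), w1
9. r → ¬r, w1
10. ¬r, w1
11. ¬(r → ¬r), w2
12. r, w2
Accessibility: w0Rw0, w0Rw1, w1Rw1, w1Rw2, w2Rw2
Complete open branch: satisfiable in T, hence also in K (this T-model is also a K-model).
S4-tableau for the formula:
1. ¬(□(r → ¬r) → □□(r → ¬r)) ∧ p, w0
2. ¬(□(r → ¬r) → □□(r → ¬r)), w0
3. p, w0
4. □(r → ¬r), w0
5. ¬□□(r → ¬r), w0
6. r → ¬r, w0
7. ¬r, w0
8. ¬□(r → ¬r), w1
9. r → ¬r, w1
10. ¬r, w1
11. ¬(r → ¬r), w2
12. r, w2
13. r → ¬r, w2
14. ¬r, w2
Accessibility: w0Rw0, w0Rw1, w0Rw2, w1Rw1, w1Rw2, w2Rw2
Branch closes: r and ¬r both at w2.
Every branch closes (one shown): unsatisfiable in S4, hence also in S5 (every S5-frame is an S4-frame).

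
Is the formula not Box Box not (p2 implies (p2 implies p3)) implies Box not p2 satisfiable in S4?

1. not Box Box not (p2 implies (p2 implies p3)) implies Box not p2, u
2. Box not p2, u   [implies-rule on 1 (branches; this branch)]
3. not p2, u   [Box-rule on 2 via uRu]
Accessibility: uRu

Satisfiable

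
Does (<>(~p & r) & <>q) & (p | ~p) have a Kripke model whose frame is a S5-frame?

1. (<>(~p & r) & <>q) & (p | ~p), u
2. <>(~p & r) & <>q, u
3. p | ~p, u
4. <>(~p & r), u
5. <>q, u
6. ~p, u
7. ~p & r, v
8. ~p, v
9. r, v
10. q, w
Accessibility: uRu, uRv, uRw, vRu, vRv, vRw, wRu, wRv, wRw

Satisfiable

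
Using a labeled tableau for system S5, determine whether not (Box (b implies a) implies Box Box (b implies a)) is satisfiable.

Unsatisfiable (every branch closes)

1. not (Box (b implies a) implies Box Box (b implies a)), u
2. Box (b implies a), u
3. not Box Box (b implies a), u
4. b implies a, u
5. a, u
6. not Box (b implies a), v
7. b implies a, v
8. a, v
9. not (b implies a), w
10. b, w
11. not a, w
12. b implies a, w
13. a, w
Accessibility: uRu, uRv, uRw, vRu, vRv, vRw, wRu, wRv, wRw
Branch closes: a and not a both at w.
(One branch shown.) All branches close.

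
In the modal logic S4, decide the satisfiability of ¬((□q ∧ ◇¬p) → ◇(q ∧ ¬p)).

Unsatisfiable (every branch closes)

1. ¬((□q ∧ ◇¬p) → ◇(q ∧ ¬p)), 0
2. □q ∧ ◇¬p, 0   [¬→-rule on 1]
3. ¬◇(q ∧ ¬p), 0   [¬→-rule on 1]
4. □q, 0   [∧-rule on 2]
5. ◇¬p, 0   [∧-rule on 2]
6. ¬(q ∧ ¬p), 0   [¬◇-rule on 3 via 0R0]
7. q, 0   [□-rule on 4 via 0R0]
8. p, 0   [¬∧-rule on 6 (branches; this branch)]
9. ¬p, 1   [◇-rule on 5: fresh world 1, 0R1]
10. ¬(q ∧ ¬p), 1   [¬◇-rule on 3 via 0R1]
11. q, 1   [□-rule on 4 via 0R1]
12. p, 1   [¬∧-rule on 10 (branches; this branch)]
Accessibility: 0R0, 0R1, 1R1
Branch closes: p and ¬p both at 1.
(One branch shown.) All branches close.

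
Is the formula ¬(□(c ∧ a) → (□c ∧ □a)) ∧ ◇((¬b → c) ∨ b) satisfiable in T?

1. ¬(□(c ∧ a) → (□c ∧ □a)) ∧ ◇((¬b → c) ∨ b), u
2. ¬(□(c ∧ a) → (□c ∧ □a)), u
3. ◇((¬b → c) ∨ b), u
4. □(c ∧ a), u
5. ¬(□c ∧ □a), u
6. c ∧ a, u
7. c, u
8. a, u
9. ¬□a, u
10. (¬b → c) ∨ b, v
11. c ∧ a, v
12. c, v
13. a, v
14. ¬b → c, v
15. ¬a, w
16. c ∧ a, w
17. c, w
18. a, w
Accessibility: uRu, uRv, uRw, vRv, wRw
Branch closes: a and ¬a both at w.
All branches of the tableau close; one closing branch shown above.

No, unsatisfiable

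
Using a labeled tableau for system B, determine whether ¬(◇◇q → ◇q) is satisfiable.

Yes, satisfiable

1. ¬(◇◇q → ◇q), 0
2. ◇◇q, 0
3. ¬◇q, 0
4. ¬q, 0
5. ◇q, 1
6. ¬q, 1
7. q, 2
Accessibility: 0R0, 0R1, 1R0, 1R1, 1R2, 2R1, 2R2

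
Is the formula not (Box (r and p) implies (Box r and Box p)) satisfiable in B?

Unsatisfiable

1. not (Box (r and p) implies (Box r and Box p)), u
2. Box (r and p), u   [neg-implies-rule on 1]
3. not (Box r and Box p), u   [neg-implies-rule on 1]
4. r and p, u   [Box-rule on 2 via uRu]
5. r, u   [and-rule on 4]
6. p, u   [and-rule on 4]
7. not Box p, u   [neg-and-rule on 3 (branches; this branch)]
8. not p, v   [neg-Box-rule on 7: fresh world v, uRv]
9. r and p, v   [Box-rule on 2 via uRv]
10. r, v   [and-rule on 9]
11. p, v   [and-rule on 9]
Accessibility: uRu, uRv, vRu, vRv
Branch closes: p and not p both at v.
Every branch closes; the branch above is one of them.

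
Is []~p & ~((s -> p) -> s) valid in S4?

Tableau for the negation ~([]~p & ~((s -> p) -> s)):
1. ~([]~p & ~((s -> p) -> s)), 0
2. (s -> p) -> s, 0
3. s, 0
Accessibility: 0R0
The negation has an open branch (countermodel exists).

No, not valid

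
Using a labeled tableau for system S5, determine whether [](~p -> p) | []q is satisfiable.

Yes, satisfiable

1. [](~p -> p) | []q, u
2. []q, u
3. q, u
Accessibility: uRu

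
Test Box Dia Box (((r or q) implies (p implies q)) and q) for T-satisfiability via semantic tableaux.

1. Box Dia Box (((r or q) implies (p implies q)) and q), u
2. Dia Box (((r or q) implies (p implies q)) and q), u
3. Box (((r or q) implies (p implies q)) and q), v
4. Dia Box (((r or q) implies (p implies q)) and q), v
5. ((r or q) implies (p implies q)) and q, v
6. (r or q) implies (p implies q), v
7. q, v
8. p implies q, v
9. Box (((r or q) implies (p implies q)) and q), w
10. ((r or q) implies (p implies q)) and q, w
11. (r or q) implies (p implies q), w
12. q, w
13. p implies q, w
Accessibility: uRu, uRv, vRv, vRw, wRw

Yes, satisfiable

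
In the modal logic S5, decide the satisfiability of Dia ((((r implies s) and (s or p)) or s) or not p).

1. Dia ((((r implies s) and (s or p)) or s) or not p), u
2. (((r implies s) and (s or p)) or s) or not p, v   [Dia-rule on 1: fresh world v, uRv]
3. not p, v   [or-rule on 2 (branches; this branch)]
Accessibility: uRu, uRv, vRu, vRv

Satisfiable (open branch found)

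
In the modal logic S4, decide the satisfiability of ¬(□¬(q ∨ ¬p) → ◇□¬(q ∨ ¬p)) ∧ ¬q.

1. ¬(□¬(q ∨ ¬p) → ◇□¬(q ∨ ¬p)) ∧ ¬q, u
2. ¬(□¬(q ∨ ¬p) → ◇□¬(q ∨ ¬p)), u   [∧-rule on 1]
3. ¬q, u   [∧-rule on 1]
4. □¬(q ∨ ¬p), u   [¬→-rule on 2]
5. ¬◇□¬(q ∨ ¬p), u   [¬→-rule on 2]
6. ¬(q ∨ ¬p), u   [□-rule on 4 via uRu]
7. p, u   [¬∨-rule on 6]
8. ¬□¬(q ∨ ¬p), u   [¬◇-rule on 5 via uRu]
9. q ∨ ¬p, v   [¬□-rule on 8: fresh world v, uRv]
10. ¬(q ∨ ¬p), v   [□-rule on 4 via uRv]
11. ¬q, v   [¬∨-rule on 10]
12. p, v   [¬∨-rule on 10]
13. ¬□¬(q ∨ ¬p), v   [¬◇-rule on 5 via uRv]
14. ¬p, v   [∨-rule on 9 (branches; this branch)]
Accessibility: uRu, uRv, vRv
Branch closes: p and ¬p both at v.
All branches of the tableau close; one closing branch shown above.

Unsatisfiable (every branch closes)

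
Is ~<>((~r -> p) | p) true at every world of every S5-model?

Tableau for the negation <>((~r -> p) | p):
1. <>((~r -> p) | p), 0
2. (~r -> p) | p, 1
3. p, 1
Accessibility: 0R0, 0R1, 1R0, 1R1
The negation has an open branch (countermodel exists).

Not valid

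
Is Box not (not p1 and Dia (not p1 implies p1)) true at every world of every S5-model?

No, not valid

Tableau for the negation not Box not (not p1 and Dia (not p1 implies p1)):
1. not Box not (not p1 and Dia (not p1 implies p1)), u
2. not p1 and Dia (not p1 implies p1), v
3. not p1, v
4. Dia (not p1 implies p1), v
5. not p1 implies p1, w
6. p1, w
Accessibility: uRu, uRv, uRw, vRu, vRv, vRw, wRu, wRv, wRw
The negation has an open branch (countermodel exists).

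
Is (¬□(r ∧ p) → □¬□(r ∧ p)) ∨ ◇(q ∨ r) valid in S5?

Tableau for the negation ¬((¬□(r ∧ p) → □¬□(r ∧ p)) ∨ ◇(q ∨ r)):
1. ¬((¬□(r ∧ p) → □¬□(r ∧ p)) ∨ ◇(q ∨ r)), 0
2. ¬(¬□(r ∧ p) → □¬□(r ∧ p)), 0
3. ¬◇(q ∨ r), 0
4. ¬□(r ∧ p), 0
5. ¬□¬□(r ∧ p), 0
6. ¬(q ∨ r), 0
7. ¬q, 0
8. ¬r, 0
9. ¬(r ∧ p), 1
10. ¬(q ∨ r), 1
11. ¬q, 1
12. ¬r, 1
13. ¬p, 1
14. □(r ∧ p), 2
15. ¬(q ∨ r), 2
16. ¬q, 2
17. ¬r, 2
18. r ∧ p, 0
19. r, 0
20. p, 0
Accessibility: 0R0, 0R1, 0R2, 1R0, 1R1, 1R2, 2R0, 2R1, 2R2
Branch closes: r and ¬r both at 0.
Every branch of the negation's tableau closes; the branch above is one of them.

Yes, valid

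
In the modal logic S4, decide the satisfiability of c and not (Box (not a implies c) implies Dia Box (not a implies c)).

Unsatisfiable

1. c and not (Box (not a implies c) implies Dia Box (not a implies c)), w0
2. c, w0   [and-rule on 1]
3. not (Box (not a implies c) implies Dia Box (not a implies c)), w0   [and-rule on 1]
4. Box (not a implies c), w0   [neg-implies-rule on 3]
5. not Dia Box (not a implies c), w0   [neg-implies-rule on 3]
6. not a implies c, w0   [Box-rule on 4 via w0Rw0]
7. not Box (not a implies c), w0   [neg-Dia-rule on 5 via w0Rw0]
8. not (not a implies c), w1   [neg-Box-rule on 7: fresh world w1, w0Rw1]
9. not a, w1   [neg-implies-rule on 8]
10. not c, w1   [neg-implies-rule on 8]
11. not a implies c, w1   [Box-rule on 4 via w0Rw1]
12. not Box (not a implies c), w1   [neg-Dia-rule on 5 via w0Rw1]
13. c, w1   [implies-rule on 11 (branches; this branch)]
Accessibility: w0Rw0, w0Rw1, w1Rw1
Branch closes: c and not c both at w1.
(One branch shown.) All branches close.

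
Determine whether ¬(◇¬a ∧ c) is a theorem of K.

Tableau for the negation ◇¬a ∧ c:
1. ◇¬a ∧ c, w0
2. ◇¬a, w0
3. c, w0
4. ¬a, w1
Accessibility: w0Rw1
The negation has an open branch (countermodel exists).

Not valid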